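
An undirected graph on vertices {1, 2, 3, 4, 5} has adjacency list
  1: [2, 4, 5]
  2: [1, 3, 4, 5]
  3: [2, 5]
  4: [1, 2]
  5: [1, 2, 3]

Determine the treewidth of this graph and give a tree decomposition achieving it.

Treewidth 2.
One optimal decomposition is:
Bags: B1 = {1, 2, 5}  B2 = {2, 3, 5}  B3 = {1, 2, 4}
Tree: B1–B2, B1–B3

Each bag holds 3 vertices, so the decomposition has width 2, which upper-bounds the treewidth. Conversely, {1, 2, 4} is a clique of size 3, and the vertices of any clique must share a bag in every tree decomposition; so some bag has ≥ 3 vertices and tw(G) ≥ 2. Combining the bounds, tw(G) = 2.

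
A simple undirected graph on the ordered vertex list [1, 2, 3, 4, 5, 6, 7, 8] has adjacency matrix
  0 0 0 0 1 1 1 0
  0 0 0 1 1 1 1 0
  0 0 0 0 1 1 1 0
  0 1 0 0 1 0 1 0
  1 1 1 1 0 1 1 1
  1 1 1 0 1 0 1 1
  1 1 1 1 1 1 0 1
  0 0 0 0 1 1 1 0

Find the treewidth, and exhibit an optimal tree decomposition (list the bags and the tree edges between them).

Treewidth 3.
One optimal decomposition is:
Bags: B1 = {5, 6, 7, 8}  B2 = {2, 5, 6, 7}  B3 = {2, 4, 5, 7}  B4 = {1, 5, 6, 7}  B5 = {3, 5, 6, 7}
Tree: B1–B2, B2–B3, B2–B4, B2–B5

The largest bag has 4 vertices, giving width 3; this decomposition certifies tw(G) ≤ 3. For the lower bound, the 4 vertices {2, 4, 5, 7} are pairwise adjacent, and any tree decomposition puts a clique entirely inside one bag — forcing width ≥ 3. Hence tw(G) = 3 exactly.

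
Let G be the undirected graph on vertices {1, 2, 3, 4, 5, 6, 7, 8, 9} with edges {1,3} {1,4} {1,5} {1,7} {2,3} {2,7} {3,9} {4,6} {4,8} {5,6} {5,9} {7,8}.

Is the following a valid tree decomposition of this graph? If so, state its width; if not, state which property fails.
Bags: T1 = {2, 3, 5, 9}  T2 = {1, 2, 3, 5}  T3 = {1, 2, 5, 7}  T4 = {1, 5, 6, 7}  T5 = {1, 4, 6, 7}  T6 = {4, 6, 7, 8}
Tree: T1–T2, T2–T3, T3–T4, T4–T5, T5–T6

Vertex coverage: the bags together contain {1, 2, 3, 4, 5, 6, 7, 8, 9}, the full vertex set. Edge coverage: each edge of G has both endpoints in at least one bag. Running intersection: for every vertex, the bags containing it form a connected subtree. All three properties hold, so this is a valid tree decomposition of width max|bag| − 1 = 3, and hence tw(G) ≤ 3.

Yes; width 3.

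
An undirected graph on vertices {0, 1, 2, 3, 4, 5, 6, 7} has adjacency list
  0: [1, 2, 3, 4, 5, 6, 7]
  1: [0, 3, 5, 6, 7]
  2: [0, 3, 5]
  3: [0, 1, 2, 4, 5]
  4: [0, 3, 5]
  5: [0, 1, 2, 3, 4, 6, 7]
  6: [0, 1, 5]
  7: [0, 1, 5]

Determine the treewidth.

A width-3 tree decomposition is:
Bags: B1 = {0, 1, 3, 5}  B2 = {0, 1, 5, 7}  B3 = {0, 1, 5, 6}  B4 = {0, 3, 4, 5}  B5 = {0, 2, 3, 5}
Tree: B1–B2, B1–B3, B1–B4, B4–B5
Each bag holds 4 vertices, so the decomposition has width 3, which upper-bounds the treewidth. Conversely, {0, 1, 3, 5} is a clique of size 4, and the vertices of any clique must share a bag in every tree decomposition; so some bag has ≥ 4 vertices and tw(G) ≥ 3. Therefore the treewidth is 3.

3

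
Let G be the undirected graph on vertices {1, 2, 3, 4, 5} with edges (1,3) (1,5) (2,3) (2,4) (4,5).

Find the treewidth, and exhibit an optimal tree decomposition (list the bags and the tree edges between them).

The largest bag has 3 vertices, giving width 2; this decomposition certifies tw(G) ≤ 2. Since 3–2–4–5–1–3 is a cycle in G, G is not acyclic. Forests are exactly the graphs of treewidth ≤ 1, so tw(G) ≥ 2. Hence tw(G) = 2 exactly.

Treewidth 2.
Bags: B1 = {2, 3, 4}  B2 = {3, 4, 5}  B3 = {1, 3, 5}
Tree: B1–B2, B2–B3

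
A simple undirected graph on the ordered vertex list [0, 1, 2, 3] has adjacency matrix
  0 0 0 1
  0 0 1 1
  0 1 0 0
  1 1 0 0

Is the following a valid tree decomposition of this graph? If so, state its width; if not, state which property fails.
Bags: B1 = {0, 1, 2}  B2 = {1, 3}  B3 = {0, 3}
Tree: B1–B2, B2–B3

No — bags containing vertex 0 are not connected in the tree.

A tree decomposition must satisfy three properties: every vertex lies in some bag; for every edge, both endpoints lie together in some bag; and for every vertex, the bags containing it form a connected subtree. Here bags containing vertex 0 are not connected in the tree, so the decomposition is invalid.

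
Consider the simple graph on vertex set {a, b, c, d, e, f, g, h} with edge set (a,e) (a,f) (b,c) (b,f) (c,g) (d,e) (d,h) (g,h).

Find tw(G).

A width-2 tree decomposition is:
Bags: B1 = {b, c, f}  B2 = {c, f, g}  B3 = {f, g, h}  B4 = {d, f, h}  B5 = {d, e, f}  B6 = {a, e, f}
Tree: B1–B2, B2–B3, B3–B4, B4–B5, B5–B6
The largest bag has 3 vertices, giving width 2; this decomposition certifies tw(G) ≤ 2. The edges f–b–c–g–h–d–e–a–f form a cycle, so G is not a tree and its treewidth is at least 2. Therefore the treewidth is 2.

2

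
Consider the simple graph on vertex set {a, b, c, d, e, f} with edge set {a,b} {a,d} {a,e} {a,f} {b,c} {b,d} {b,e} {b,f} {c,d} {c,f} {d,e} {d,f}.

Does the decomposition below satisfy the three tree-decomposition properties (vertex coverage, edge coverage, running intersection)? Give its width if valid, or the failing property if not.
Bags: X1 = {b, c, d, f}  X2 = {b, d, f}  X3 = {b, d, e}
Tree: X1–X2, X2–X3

No — vertex a appears in no bag.

A tree decomposition must satisfy three properties: every vertex lies in some bag; for every edge, both endpoints lie together in some bag; and for every vertex, the bags containing it form a connected subtree. Here vertex a appears in no bag, so the decomposition is invalid.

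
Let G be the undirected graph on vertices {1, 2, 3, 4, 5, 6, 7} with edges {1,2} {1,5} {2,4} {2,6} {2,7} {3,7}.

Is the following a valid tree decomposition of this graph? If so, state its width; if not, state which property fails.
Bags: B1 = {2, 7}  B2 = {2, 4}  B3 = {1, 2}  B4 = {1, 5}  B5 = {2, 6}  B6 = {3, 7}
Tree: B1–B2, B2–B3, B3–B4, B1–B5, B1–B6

Checking the three conditions: (i) the bags cover all of {1, 2, 3, 4, 5, 6, 7}; (ii) for each edge, some bag contains both endpoints; (iii) the bags containing any fixed vertex form a subtree. All hold, so the decomposition is valid with width 2 − 1 = 1.

Yes; width 1.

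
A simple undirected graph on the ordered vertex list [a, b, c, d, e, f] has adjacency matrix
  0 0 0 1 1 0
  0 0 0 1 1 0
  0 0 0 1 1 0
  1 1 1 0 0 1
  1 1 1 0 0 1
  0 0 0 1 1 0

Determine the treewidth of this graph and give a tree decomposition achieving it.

Treewidth 2.
Bags: B1 = {d, e, f}  B2 = {a, d, e}  B3 = {b, d, e}  B4 = {c, d, e}
Tree: B1–B2, B2–B3, B3–B4

The largest bag has 3 vertices, giving width 2; this decomposition certifies tw(G) ≤ 2. The edges d–f–e–a–d form a cycle, so G is not a tree and its treewidth is at least 2. Combining the bounds, tw(G) = 2.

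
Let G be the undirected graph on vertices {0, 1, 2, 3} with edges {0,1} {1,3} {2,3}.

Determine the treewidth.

1

A width-1 tree decomposition is:
Bags: B1 = {2, 3}  B2 = {1, 3}  B3 = {0, 1}
Tree: B1–B2, B2–B3
Each bag holds 2 vertices, so the decomposition has width 1, which upper-bounds the treewidth. G has an edge, so its treewidth is at least 1. Therefore the treewidth is 1.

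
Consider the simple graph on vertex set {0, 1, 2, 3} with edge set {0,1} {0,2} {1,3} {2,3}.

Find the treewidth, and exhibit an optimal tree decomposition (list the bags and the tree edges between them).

The largest bag has 3 vertices, giving width 2; this decomposition certifies tw(G) ≤ 2. Since 1–3–2–0–1 is a cycle in G, G is not acyclic. Forests are exactly the graphs of treewidth ≤ 1, so tw(G) ≥ 2. Combining the bounds, tw(G) = 2.

Treewidth 2.
One optimal decomposition is:
Bags: B1 = {1, 2, 3}  B2 = {0, 1, 2}
Tree: B1–B2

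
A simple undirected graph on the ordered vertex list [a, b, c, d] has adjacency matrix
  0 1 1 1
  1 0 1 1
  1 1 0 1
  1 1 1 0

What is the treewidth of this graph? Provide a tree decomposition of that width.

A single bag containing all 4 vertices is trivially a valid decomposition of width 3. Conversely, {a, b, c, d} is a clique of size 4, and the vertices of any clique must share a bag in every tree decomposition; so some bag has ≥ 4 vertices and tw(G) ≥ 3. The upper and lower bounds meet at 3, so that is the treewidth.

Treewidth 3.
One such decomposition:
Bags: B1 = {a, b, c, d}
Tree: (single bag)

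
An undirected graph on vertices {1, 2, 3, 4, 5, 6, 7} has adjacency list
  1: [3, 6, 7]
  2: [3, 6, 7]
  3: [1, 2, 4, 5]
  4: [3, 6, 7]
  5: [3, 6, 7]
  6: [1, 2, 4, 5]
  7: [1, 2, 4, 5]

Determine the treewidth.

3

A width-3 tree decomposition is:
Bags: B1 = {1, 3, 6, 7}  B2 = {2, 3, 6, 7}  B3 = {3, 4, 6, 7}  B4 = {3, 5, 6, 7}
Tree: B1–B2, B2–B3, B3–B4
Each bag holds 4 vertices, so the decomposition has width 3, which upper-bounds the treewidth. For the lower bound: the 4 vertex sets {1,6}, {2,3}, {7}, {4} are disjoint, each induces a connected subgraph, and every pair is joined by at least one edge of G. Contracting each set to a single vertex therefore yields K_{4} as a minor, and since treewidth is minor-monotone, tw(G) ≥ tw(K_{4}) = 3. The upper and lower bounds meet at 3, so that is the treewidth.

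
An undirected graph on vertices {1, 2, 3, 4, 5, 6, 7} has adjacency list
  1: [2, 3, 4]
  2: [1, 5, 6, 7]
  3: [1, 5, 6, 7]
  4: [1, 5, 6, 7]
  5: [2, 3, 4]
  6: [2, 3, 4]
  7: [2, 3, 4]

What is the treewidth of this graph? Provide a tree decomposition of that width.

The largest bag has 4 vertices, giving width 3; this decomposition certifies tw(G) ≤ 3. For the lower bound: the 4 vertex sets {1,2}, {4,7}, {3}, {5} are disjoint, each induces a connected subgraph, and every pair is joined by at least one edge of G. Contracting each set to a single vertex therefore yields K_{4} as a minor, and since treewidth is minor-monotone, tw(G) ≥ tw(K_{4}) = 3. Therefore the treewidth is 3.

Treewidth 3.
One such decomposition:
Bags: B1 = {1, 2, 3, 4}  B2 = {2, 3, 4, 7}  B3 = {2, 3, 4, 5}  B4 = {2, 3, 4, 6}
Tree: B1–B2, B2–B3, B3–B4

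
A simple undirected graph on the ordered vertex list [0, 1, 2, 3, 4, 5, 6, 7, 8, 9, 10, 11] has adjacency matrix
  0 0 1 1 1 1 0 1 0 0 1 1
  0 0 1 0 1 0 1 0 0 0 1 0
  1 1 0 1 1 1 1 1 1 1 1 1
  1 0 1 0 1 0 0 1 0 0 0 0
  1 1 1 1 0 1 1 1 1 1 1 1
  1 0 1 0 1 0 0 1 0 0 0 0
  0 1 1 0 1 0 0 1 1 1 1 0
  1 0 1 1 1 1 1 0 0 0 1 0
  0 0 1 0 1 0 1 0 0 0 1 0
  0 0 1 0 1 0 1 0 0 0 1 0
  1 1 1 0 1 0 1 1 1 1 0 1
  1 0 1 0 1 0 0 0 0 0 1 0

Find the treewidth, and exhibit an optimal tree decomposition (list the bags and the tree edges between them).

The largest bag has 5 vertices, giving width 4; this decomposition certifies tw(G) ≤ 4. For the lower bound, the 5 vertices {0, 2, 4, 10, 11} are pairwise adjacent, and any tree decomposition puts a clique entirely inside one bag — forcing width ≥ 4. The upper and lower bounds meet at 4, so that is the treewidth.

Treewidth 4.
Bags: B1 = {2, 4, 6, 7, 10}  B2 = {0, 2, 4, 7, 10}  B3 = {0, 2, 3, 4, 7}  B4 = {0, 2, 4, 5, 7}  B5 = {0, 2, 4, 10, 11}  B6 = {2, 4, 6, 8, 10}  B7 = {1, 2, 4, 6, 10}  B8 = {2, 4, 6, 9, 10}
Tree: B1–B2, B2–B3, B3–B4, B2–B5, B1–B6, B1–B7, B1–B8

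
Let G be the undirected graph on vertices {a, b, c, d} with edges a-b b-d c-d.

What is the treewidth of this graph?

A width-1 tree decomposition is:
Bags: B1 = {b, d}  B2 = {c, d}  B3 = {a, b}
Tree: B1–B2, B1–B3
The largest bag has 2 vertices, giving width 1; this decomposition certifies tw(G) ≤ 1. Any graph with an edge has treewidth ≥ 1, and G has the edge d–b. The upper and lower bounds meet at 1, so that is the treewidth.

1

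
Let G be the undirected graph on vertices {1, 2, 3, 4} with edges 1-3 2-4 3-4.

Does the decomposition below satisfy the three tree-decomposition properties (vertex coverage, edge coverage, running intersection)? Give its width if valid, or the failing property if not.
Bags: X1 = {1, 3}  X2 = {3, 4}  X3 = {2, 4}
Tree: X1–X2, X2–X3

Every vertex of G appears in some bag (union = {1, 2, 3, 4}); every edge is covered by a bag; and for each vertex v the set of bags containing v is connected in the bag tree. The decomposition is therefore valid. The largest bag has 2 vertices, so the width is 1.

Yes; width 1.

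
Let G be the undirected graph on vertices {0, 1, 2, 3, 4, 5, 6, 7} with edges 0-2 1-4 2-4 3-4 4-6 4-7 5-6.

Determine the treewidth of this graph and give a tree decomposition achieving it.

Treewidth 1.
Bags: B1 = {4, 7}  B2 = {2, 4}  B3 = {0, 2}  B4 = {3, 4}  B5 = {4, 6}  B6 = {5, 6}  B7 = {1, 4}
Tree: B1–B2, B2–B3, B2–B4, B4–B5, B5–B6, B5–B7

The largest bag has 2 vertices, giving width 1; this decomposition certifies tw(G) ≤ 1. Since G has at least one edge (e.g. 7–4), it is not an edgeless graph, so tw(G) ≥ 1. Hence tw(G) = 1 exactly.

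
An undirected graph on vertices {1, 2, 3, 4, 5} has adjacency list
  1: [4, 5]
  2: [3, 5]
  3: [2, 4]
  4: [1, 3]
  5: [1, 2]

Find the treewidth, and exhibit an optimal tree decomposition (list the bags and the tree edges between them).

Every bag has size at most 3, so the width is 3 − 1 = 2 and tw(G) ≤ 2. For the lower bound, G contains the cycle 5–2–3–4–1–5, so G is not a forest; only forests have treewidth ≤ 1, hence tw(G) ≥ 2. Combining the bounds, tw(G) = 2.

Treewidth 2.
Bags: B1 = {2, 3, 5}  B2 = {3, 4, 5}  B3 = {1, 4, 5}
Tree: B1–B2, B2–B3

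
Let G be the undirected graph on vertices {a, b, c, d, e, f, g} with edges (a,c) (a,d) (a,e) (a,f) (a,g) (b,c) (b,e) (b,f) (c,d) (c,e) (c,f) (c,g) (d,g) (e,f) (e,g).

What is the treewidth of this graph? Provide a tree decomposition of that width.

Treewidth 3.
Bags: B1 = {a, c, e, f}  B2 = {a, c, e, g}  B3 = {b, c, e, f}  B4 = {a, c, d, g}
Tree: B1–B2, B1–B3, B2–B4

Every bag has size at most 4, so the width is 4 − 1 = 3 and tw(G) ≤ 3. On the other hand G contains the 4-clique {a, c, d, g}. A clique must lie in a single bag of any decomposition, so no decomposition can have width below 3. Hence tw(G) = 3 exactly.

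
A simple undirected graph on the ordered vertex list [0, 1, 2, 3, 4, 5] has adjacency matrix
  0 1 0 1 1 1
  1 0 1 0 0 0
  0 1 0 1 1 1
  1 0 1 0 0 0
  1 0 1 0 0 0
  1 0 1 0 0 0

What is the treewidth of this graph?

A width-2 tree decomposition is:
Bags: B1 = {0, 2, 3}  B2 = {0, 2, 5}  B3 = {0, 1, 2}  B4 = {0, 2, 4}
Tree: B1–B2, B2–B3, B3–B4
Each bag holds 3 vertices, so the decomposition has width 2, which upper-bounds the treewidth. The edges 2–3–0–5–2 form a cycle, so G is not a tree and its treewidth is at least 2. Hence tw(G) = 2 exactly.

2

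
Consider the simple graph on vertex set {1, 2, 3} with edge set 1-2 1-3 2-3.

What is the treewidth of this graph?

2

A width-2 tree decomposition is:
Bags: B1 = {1, 2, 3}
Tree: (single bag)
With just one bag of size 3, the width is 3 − 1 = 2, so tw(G) ≤ 2. For the lower bound, the 3 vertices {1, 2, 3} are pairwise adjacent, and any tree decomposition puts a clique entirely inside one bag — forcing width ≥ 2. Hence tw(G) = 2 exactly.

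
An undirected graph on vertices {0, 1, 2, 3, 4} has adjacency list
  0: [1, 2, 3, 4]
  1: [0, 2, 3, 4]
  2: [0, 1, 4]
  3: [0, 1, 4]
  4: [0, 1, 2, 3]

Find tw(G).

A width-3 tree decomposition is:
Bags: B1 = {0, 1, 2, 4}  B2 = {0, 1, 3, 4}
Tree: B1–B2
Each bag holds 4 vertices, so the decomposition has width 3, which upper-bounds the treewidth. For the lower bound, the 4 vertices {0, 1, 2, 4} are pairwise adjacent, and any tree decomposition puts a clique entirely inside one bag — forcing width ≥ 3. Therefore the treewidth is 3.

3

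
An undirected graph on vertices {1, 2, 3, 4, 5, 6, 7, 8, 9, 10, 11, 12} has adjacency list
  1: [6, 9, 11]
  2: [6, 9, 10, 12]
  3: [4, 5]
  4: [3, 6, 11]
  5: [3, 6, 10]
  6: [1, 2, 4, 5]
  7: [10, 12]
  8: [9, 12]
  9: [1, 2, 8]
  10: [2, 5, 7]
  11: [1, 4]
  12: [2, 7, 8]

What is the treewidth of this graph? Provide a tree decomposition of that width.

Treewidth 3.
One such decomposition:
Bags: B1 = {3, 4, 5, 11}  B2 = {4, 5, 6, 11}  B3 = {1, 5, 6, 11}  B4 = {1, 5, 6, 10}  B5 = {1, 2, 6, 10}  B6 = {1, 2, 9, 10}  B7 = {2, 7, 9, 10}  B8 = {2, 7, 9, 12}  B9 = {7, 8, 9, 12}
Tree: B1–B2, B2–B3, B3–B4, B4–B5, B5–B6, B6–B7, B7–B8, B8–B9

Each bag holds 4 vertices, so the decomposition has width 3, which upper-bounds the treewidth. For the lower bound: the 4 vertex sets {3,4,11}, {5}, {6}, {1,2,9,10} are disjoint, each induces a connected subgraph, and every pair is joined by at least one edge of G. Contracting each set to a single vertex therefore yields K_{4} as a minor, and since treewidth is minor-monotone, tw(G) ≥ tw(K_{4}) = 3. Therefore the treewidth is 3.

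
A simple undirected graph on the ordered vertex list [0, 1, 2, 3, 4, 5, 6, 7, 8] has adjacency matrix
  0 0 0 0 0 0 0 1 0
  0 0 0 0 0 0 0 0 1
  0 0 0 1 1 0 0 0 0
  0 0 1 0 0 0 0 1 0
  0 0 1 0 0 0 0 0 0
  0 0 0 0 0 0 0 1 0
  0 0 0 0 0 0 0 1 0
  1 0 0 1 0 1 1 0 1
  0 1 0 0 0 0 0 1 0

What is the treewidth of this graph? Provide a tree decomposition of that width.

The largest bag has 2 vertices, giving width 1; this decomposition certifies tw(G) ≤ 1. G has an edge, so its treewidth is at least 1. Combining the bounds, tw(G) = 1.

Treewidth 1.
One such decomposition:
Bags: B1 = {2, 4}  B2 = {2, 3}  B3 = {3, 7}  B4 = {6, 7}  B5 = {7, 8}  B6 = {1, 8}  B7 = {0, 7}  B8 = {5, 7}
Tree: B1–B2, B2–B3, B3–B4, B4–B5, B5–B6, B3–B7, B5–B8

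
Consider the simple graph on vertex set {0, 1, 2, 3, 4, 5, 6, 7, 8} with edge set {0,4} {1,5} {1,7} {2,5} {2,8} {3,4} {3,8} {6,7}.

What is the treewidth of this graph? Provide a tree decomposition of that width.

The largest bag has 2 vertices, giving width 1; this decomposition certifies tw(G) ≤ 1. G has an edge, so its treewidth is at least 1. Hence tw(G) = 1 exactly.

Treewidth 1.
Bags: B1 = {0, 4}  B2 = {3, 4}  B3 = {3, 8}  B4 = {2, 8}  B5 = {2, 5}  B6 = {1, 5}  B7 = {1, 7}  B8 = {6, 7}
Tree: B1–B2, B2–B3, B3–B4, B4–B5, B5–B6, B6–B7, B7–B8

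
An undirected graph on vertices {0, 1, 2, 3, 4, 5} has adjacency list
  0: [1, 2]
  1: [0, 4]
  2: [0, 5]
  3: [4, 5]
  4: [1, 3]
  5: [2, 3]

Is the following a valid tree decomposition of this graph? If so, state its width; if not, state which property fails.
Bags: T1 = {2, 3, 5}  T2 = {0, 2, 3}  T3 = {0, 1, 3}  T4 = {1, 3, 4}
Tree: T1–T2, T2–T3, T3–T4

Every vertex of G appears in some bag (union = {0, 1, 2, 3, 4, 5}); every edge is covered by a bag; and for each vertex v the set of bags containing v is connected in the bag tree. The decomposition is therefore valid. The largest bag has 3 vertices, so the width is 2.

Yes; width 2.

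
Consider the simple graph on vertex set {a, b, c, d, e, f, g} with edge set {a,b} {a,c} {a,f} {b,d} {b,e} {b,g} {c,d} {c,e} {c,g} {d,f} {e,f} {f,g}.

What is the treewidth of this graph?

A width-3 tree decomposition is:
Bags: B1 = {b, c, e, f}  B2 = {a, b, c, f}  B3 = {b, c, d, f}  B4 = {b, c, f, g}
Tree: B1–B2, B2–B3, B3–B4
Every bag has size at most 4, so the width is 4 − 1 = 3 and tw(G) ≤ 3. For the lower bound: the 4 vertex sets {e,f}, {a,c}, {b}, {d} are disjoint, each induces a connected subgraph, and every pair is joined by at least one edge of G. Contracting each set to a single vertex therefore yields K_{4} as a minor, and since treewidth is minor-monotone, tw(G) ≥ tw(K_{4}) = 3. Hence tw(G) = 3 exactly.

3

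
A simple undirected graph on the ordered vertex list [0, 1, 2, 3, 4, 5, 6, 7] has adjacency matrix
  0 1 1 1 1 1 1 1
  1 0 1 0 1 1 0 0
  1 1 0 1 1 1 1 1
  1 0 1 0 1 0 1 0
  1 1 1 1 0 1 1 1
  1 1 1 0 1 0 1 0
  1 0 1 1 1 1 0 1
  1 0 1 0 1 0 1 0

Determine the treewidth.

A width-4 tree decomposition is:
Bags: B1 = {0, 2, 4, 6, 7}  B2 = {0, 2, 4, 5, 6}  B3 = {0, 2, 3, 4, 6}  B4 = {0, 1, 2, 4, 5}
Tree: B1–B2, B1–B3, B2–B4
Every bag has size at most 5, so the width is 5 − 1 = 4 and tw(G) ≤ 4. For the lower bound, the 5 vertices {0, 1, 2, 4, 5} are pairwise adjacent, and any tree decomposition puts a clique entirely inside one bag — forcing width ≥ 4. Therefore the treewidth is 4.

4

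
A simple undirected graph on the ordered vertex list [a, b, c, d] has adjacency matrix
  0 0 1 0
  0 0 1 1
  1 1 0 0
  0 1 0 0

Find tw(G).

A width-1 tree decomposition is:
Bags: B1 = {a, c}  B2 = {b, c}  B3 = {b, d}
Tree: B1–B2, B2–B3
The largest bag has 2 vertices, giving width 1; this decomposition certifies tw(G) ≤ 1. Any graph with an edge has treewidth ≥ 1, and G has the edge a–c. Combining the bounds, tw(G) = 1.

1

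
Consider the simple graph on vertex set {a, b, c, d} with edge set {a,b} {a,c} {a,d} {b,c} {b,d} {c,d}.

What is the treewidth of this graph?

3

A width-3 tree decomposition is:
Bags: B1 = {a, b, c, d}
Tree: (single bag)
With just one bag of size 4, the width is 4 − 1 = 3, so tw(G) ≤ 3. On the other hand G contains the 4-clique {a, b, c, d}. A clique must lie in a single bag of any decomposition, so no decomposition can have width below 3. Hence tw(G) = 3 exactly.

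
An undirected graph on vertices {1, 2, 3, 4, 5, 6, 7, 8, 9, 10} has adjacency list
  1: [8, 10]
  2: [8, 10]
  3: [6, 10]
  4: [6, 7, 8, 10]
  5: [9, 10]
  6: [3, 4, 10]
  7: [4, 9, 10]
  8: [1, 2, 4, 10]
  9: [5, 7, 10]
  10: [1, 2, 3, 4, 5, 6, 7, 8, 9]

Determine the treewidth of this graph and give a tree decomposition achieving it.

Each bag holds 3 vertices, so the decomposition has width 2, which upper-bounds the treewidth. On the other hand G contains the 3-clique {1, 8, 10}. A clique must lie in a single bag of any decomposition, so no decomposition can have width below 2. Therefore the treewidth is 2.

Treewidth 2.
One such decomposition:
Bags: B1 = {4, 8, 10}  B2 = {2, 8, 10}  B3 = {4, 7, 10}  B4 = {4, 6, 10}  B5 = {3, 6, 10}  B6 = {7, 9, 10}  B7 = {1, 8, 10}  B8 = {5, 9, 10}
Tree: B1–B2, B1–B3, B1–B4, B4–B5, B3–B6, B1–B7, B6–B8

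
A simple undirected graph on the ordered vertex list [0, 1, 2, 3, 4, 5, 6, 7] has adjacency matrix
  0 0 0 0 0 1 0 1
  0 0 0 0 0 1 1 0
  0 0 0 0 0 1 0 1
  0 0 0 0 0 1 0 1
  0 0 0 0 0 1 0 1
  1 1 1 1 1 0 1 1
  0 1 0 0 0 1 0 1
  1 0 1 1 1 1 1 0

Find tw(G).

2

A width-2 tree decomposition is:
Bags: B1 = {5, 6, 7}  B2 = {1, 5, 6}  B3 = {3, 5, 7}  B4 = {2, 5, 7}  B5 = {4, 5, 7}  B6 = {0, 5, 7}
Tree: B1–B2, B1–B3, B3–B4, B4–B5, B3–B6
The largest bag has 3 vertices, giving width 2; this decomposition certifies tw(G) ≤ 2. For the lower bound, the 3 vertices {1, 5, 6} are pairwise adjacent, and any tree decomposition puts a clique entirely inside one bag — forcing width ≥ 2. Therefore the treewidth is 2.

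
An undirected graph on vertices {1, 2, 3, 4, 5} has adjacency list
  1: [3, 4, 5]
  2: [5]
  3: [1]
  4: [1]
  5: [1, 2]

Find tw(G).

A width-1 tree decomposition is:
Bags: B1 = {1, 5}  B2 = {1, 3}  B3 = {2, 5}  B4 = {1, 4}
Tree: B1–B2, B1–B3, B2–B4
The largest bag has 2 vertices, giving width 1; this decomposition certifies tw(G) ≤ 1. G has an edge, so its treewidth is at least 1. Hence tw(G) = 1 exactly.

1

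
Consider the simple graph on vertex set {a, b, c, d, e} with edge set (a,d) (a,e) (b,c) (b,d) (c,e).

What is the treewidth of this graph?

2

A width-2 tree decomposition is:
Bags: B1 = {b, c, e}  B2 = {a, b, e}  B3 = {a, b, d}
Tree: B1–B2, B2–B3
Each bag holds 3 vertices, so the decomposition has width 2, which upper-bounds the treewidth. The edges b–c–e–a–d–b form a cycle, so G is not a tree and its treewidth is at least 2. Therefore the treewidth is 2.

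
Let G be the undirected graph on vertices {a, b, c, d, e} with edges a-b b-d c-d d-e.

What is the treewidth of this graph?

1

A width-1 tree decomposition is:
Bags: B1 = {d, e}  B2 = {b, d}  B3 = {c, d}  B4 = {a, b}
Tree: B1–B2, B1–B3, B2–B4
Every bag has size at most 2, so the width is 2 − 1 = 1 and tw(G) ≤ 1. Any graph with an edge has treewidth ≥ 1, and G has the edge e–d. Hence tw(G) = 1 exactly.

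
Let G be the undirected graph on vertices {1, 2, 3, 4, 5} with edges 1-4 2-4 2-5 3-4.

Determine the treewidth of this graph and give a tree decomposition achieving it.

Every bag has size at most 2, so the width is 2 − 1 = 1 and tw(G) ≤ 1. Any graph with an edge has treewidth ≥ 1, and G has the edge 4–1. Hence tw(G) = 1 exactly.

Treewidth 1.
Bags: B1 = {1, 4}  B2 = {2, 4}  B3 = {3, 4}  B4 = {2, 5}
Tree: B1–B2, B1–B3, B2–B4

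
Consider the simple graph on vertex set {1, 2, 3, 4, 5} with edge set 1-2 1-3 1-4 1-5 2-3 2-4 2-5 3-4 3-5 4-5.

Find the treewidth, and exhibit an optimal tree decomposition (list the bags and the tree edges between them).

Treewidth 4.
Bags: B1 = {1, 2, 3, 4, 5}
Tree: (single bag)

A single bag containing all 5 vertices is trivially a valid decomposition of width 4. Conversely, {1, 2, 3, 4, 5} is a clique of size 5, and the vertices of any clique must share a bag in every tree decomposition; so some bag has ≥ 5 vertices and tw(G) ≥ 4. Hence tw(G) = 4 exactly.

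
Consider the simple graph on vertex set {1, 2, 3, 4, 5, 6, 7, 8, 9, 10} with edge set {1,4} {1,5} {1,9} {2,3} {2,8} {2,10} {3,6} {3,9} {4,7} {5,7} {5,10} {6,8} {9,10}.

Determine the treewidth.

2

A width-2 tree decomposition is:
Bags: B1 = {1, 4, 7}  B2 = {1, 5, 7}  B3 = {1, 5, 9}  B4 = {5, 9, 10}  B5 = {3, 9, 10}  B6 = {2, 3, 10}  B7 = {2, 3, 6}  B8 = {2, 6, 8}
Tree: B1–B2, B2–B3, B3–B4, B4–B5, B5–B6, B6–B7, B7–B8
Every bag has size at most 3, so the width is 3 − 1 = 2 and tw(G) ≤ 2. Since 4–7–5–1–4 is a cycle in G, G is not acyclic. Forests are exactly the graphs of treewidth ≤ 1, so tw(G) ≥ 2. Combining the bounds, tw(G) = 2.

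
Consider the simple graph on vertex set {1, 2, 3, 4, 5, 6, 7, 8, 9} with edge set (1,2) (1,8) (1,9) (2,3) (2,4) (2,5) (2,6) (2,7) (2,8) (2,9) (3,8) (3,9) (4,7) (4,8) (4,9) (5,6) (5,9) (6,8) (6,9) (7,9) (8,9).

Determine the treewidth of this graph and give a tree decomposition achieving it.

Every bag has size at most 4, so the width is 4 − 1 = 3 and tw(G) ≤ 3. For the lower bound, the 4 vertices {1, 2, 8, 9} are pairwise adjacent, and any tree decomposition puts a clique entirely inside one bag — forcing width ≥ 3. Hence tw(G) = 3 exactly.

Treewidth 3.
Bags: B1 = {2, 6, 8, 9}  B2 = {1, 2, 8, 9}  B3 = {2, 4, 8, 9}  B4 = {2, 3, 8, 9}  B5 = {2, 4, 7, 9}  B6 = {2, 5, 6, 9}
Tree: B1–B2, B2–B3, B1–B4, B3–B5, B1–B6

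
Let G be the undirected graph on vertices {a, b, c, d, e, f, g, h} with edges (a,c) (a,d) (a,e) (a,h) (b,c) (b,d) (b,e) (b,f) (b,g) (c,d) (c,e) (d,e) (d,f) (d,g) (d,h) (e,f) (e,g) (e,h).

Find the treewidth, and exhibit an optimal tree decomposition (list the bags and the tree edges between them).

Treewidth 3.
Bags: B1 = {b, c, d, e}  B2 = {a, c, d, e}  B3 = {b, d, e, f}  B4 = {b, d, e, g}  B5 = {a, d, e, h}
Tree: B1–B2, B1–B3, B3–B4, B2–B5

Each bag holds 4 vertices, so the decomposition has width 3, which upper-bounds the treewidth. On the other hand G contains the 4-clique {a, d, e, h}. A clique must lie in a single bag of any decomposition, so no decomposition can have width below 3. The upper and lower bounds meet at 3, so that is the treewidth.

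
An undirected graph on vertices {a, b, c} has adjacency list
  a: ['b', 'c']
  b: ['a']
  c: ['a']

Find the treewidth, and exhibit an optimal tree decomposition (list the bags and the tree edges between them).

The largest bag has 2 vertices, giving width 1; this decomposition certifies tw(G) ≤ 1. G has an edge, so its treewidth is at least 1. Combining the bounds, tw(G) = 1.

Treewidth 1.
One optimal decomposition is:
Bags: B1 = {a, c}  B2 = {a, b}
Tree: B1–B2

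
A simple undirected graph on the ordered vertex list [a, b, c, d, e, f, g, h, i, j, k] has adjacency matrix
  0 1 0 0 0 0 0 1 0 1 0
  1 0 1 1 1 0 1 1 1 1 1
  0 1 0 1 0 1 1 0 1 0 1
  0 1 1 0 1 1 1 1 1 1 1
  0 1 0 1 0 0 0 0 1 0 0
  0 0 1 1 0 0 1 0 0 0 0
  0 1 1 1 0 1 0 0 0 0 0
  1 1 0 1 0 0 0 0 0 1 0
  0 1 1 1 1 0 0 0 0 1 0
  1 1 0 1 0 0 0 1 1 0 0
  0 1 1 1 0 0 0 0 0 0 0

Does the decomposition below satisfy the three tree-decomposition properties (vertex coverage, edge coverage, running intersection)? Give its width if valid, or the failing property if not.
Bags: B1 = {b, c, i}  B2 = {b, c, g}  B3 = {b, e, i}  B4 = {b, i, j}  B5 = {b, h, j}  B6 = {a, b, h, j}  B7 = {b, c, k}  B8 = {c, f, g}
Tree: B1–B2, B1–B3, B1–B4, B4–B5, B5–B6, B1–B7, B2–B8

No — vertex d appears in no bag.

A tree decomposition must satisfy three properties: every vertex lies in some bag; for every edge, both endpoints lie together in some bag; and for every vertex, the bags containing it form a connected subtree. Here vertex d appears in no bag, so the decomposition is invalid.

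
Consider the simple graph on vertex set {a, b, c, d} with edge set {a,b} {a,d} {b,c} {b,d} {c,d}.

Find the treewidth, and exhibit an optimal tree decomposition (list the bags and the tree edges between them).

Every bag has size at most 3, so the width is 3 − 1 = 2 and tw(G) ≤ 2. Conversely, {b, c, d} is a clique of size 3, and the vertices of any clique must share a bag in every tree decomposition; so some bag has ≥ 3 vertices and tw(G) ≥ 2. Hence tw(G) = 2 exactly.

Treewidth 2.
One such decomposition:
Bags: B1 = {b, c, d}  B2 = {a, b, d}
Tree: B1–B2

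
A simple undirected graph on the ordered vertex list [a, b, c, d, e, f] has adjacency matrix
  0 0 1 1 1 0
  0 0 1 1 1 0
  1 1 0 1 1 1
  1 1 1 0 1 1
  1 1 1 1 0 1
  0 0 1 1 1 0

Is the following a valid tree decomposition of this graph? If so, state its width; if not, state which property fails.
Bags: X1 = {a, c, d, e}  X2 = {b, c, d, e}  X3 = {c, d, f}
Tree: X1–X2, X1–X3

No — edge (e,f) lies in no bag.

A tree decomposition must satisfy three properties: every vertex lies in some bag; for every edge, both endpoints lie together in some bag; and for every vertex, the bags containing it form a connected subtree. Here edge (e,f) lies in no bag, so the decomposition is invalid.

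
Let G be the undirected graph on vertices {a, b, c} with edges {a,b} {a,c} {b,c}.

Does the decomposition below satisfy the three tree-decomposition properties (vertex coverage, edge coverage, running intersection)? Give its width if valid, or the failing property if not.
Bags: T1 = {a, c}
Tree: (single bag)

No — vertex b appears in no bag.

A tree decomposition must satisfy three properties: every vertex lies in some bag; for every edge, both endpoints lie together in some bag; and for every vertex, the bags containing it form a connected subtree. Here vertex b appears in no bag, so the decomposition is invalid.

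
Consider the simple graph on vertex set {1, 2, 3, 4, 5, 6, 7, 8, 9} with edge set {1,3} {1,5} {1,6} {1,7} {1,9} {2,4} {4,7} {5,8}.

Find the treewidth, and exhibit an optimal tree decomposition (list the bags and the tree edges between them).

The largest bag has 2 vertices, giving width 1; this decomposition certifies tw(G) ≤ 1. G has an edge, so its treewidth is at least 1. Therefore the treewidth is 1.

Treewidth 1.
Bags: B1 = {1, 5}  B2 = {1, 7}  B3 = {5, 8}  B4 = {1, 6}  B5 = {4, 7}  B6 = {1, 9}  B7 = {1, 3}  B8 = {2, 4}
Tree: B1–B2, B1–B3, B1–B4, B2–B5, B1–B6, B6–B7, B5–B8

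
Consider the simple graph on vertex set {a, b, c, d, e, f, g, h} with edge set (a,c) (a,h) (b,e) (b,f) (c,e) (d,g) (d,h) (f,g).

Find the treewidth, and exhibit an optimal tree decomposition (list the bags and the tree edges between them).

Every bag has size at most 3, so the width is 3 − 1 = 2 and tw(G) ≤ 2. The edges g–d–h–a–c–e–b–f–g form a cycle, so G is not a tree and its treewidth is at least 2. Therefore the treewidth is 2.

Treewidth 2.
One such decomposition:
Bags: B1 = {d, g, h}  B2 = {a, g, h}  B3 = {a, c, g}  B4 = {c, e, g}  B5 = {b, e, g}  B6 = {b, f, g}
Tree: B1–B2, B2–B3, B3–B4, B4–B5, B5–B6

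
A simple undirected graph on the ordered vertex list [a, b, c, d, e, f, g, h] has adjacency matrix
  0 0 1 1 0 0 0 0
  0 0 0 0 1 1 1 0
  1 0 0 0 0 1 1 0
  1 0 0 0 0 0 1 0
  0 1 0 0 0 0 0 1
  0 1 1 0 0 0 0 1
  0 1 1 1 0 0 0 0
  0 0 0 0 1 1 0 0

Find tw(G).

2

A width-2 tree decomposition is:
Bags: B1 = {b, e, h}  B2 = {b, f, h}  B3 = {b, f, g}  B4 = {c, f, g}  B5 = {c, d, g}  B6 = {a, c, d}
Tree: B1–B2, B2–B3, B3–B4, B4–B5, B5–B6
The largest bag has 3 vertices, giving width 2; this decomposition certifies tw(G) ≤ 2. Since e–h–f–b–e is a cycle in G, G is not acyclic. Forests are exactly the graphs of treewidth ≤ 1, so tw(G) ≥ 2. The upper and lower bounds meet at 2, so that is the treewidth.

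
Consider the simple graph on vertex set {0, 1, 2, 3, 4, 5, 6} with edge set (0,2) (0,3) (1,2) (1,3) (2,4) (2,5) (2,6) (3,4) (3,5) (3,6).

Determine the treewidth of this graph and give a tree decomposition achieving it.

Treewidth 2.
One such decomposition:
Bags: B1 = {1, 2, 3}  B2 = {2, 3, 4}  B3 = {2, 3, 6}  B4 = {2, 3, 5}  B5 = {0, 2, 3}
Tree: B1–B2, B2–B3, B3–B4, B4–B5

The largest bag has 3 vertices, giving width 2; this decomposition certifies tw(G) ≤ 2. The edges 2–1–3–4–2 form a cycle, so G is not a tree and its treewidth is at least 2. Therefore the treewidth is 2.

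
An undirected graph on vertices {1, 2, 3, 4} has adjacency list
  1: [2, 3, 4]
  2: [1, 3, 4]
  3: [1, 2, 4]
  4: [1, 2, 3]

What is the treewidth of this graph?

3

A width-3 tree decomposition is:
Bags: B1 = {1, 2, 3, 4}
Tree: (single bag)
With just one bag of size 4, the width is 4 − 1 = 3, so tw(G) ≤ 3. On the other hand G contains the 4-clique {1, 2, 3, 4}. A clique must lie in a single bag of any decomposition, so no decomposition can have width below 3. Combining the bounds, tw(G) = 3.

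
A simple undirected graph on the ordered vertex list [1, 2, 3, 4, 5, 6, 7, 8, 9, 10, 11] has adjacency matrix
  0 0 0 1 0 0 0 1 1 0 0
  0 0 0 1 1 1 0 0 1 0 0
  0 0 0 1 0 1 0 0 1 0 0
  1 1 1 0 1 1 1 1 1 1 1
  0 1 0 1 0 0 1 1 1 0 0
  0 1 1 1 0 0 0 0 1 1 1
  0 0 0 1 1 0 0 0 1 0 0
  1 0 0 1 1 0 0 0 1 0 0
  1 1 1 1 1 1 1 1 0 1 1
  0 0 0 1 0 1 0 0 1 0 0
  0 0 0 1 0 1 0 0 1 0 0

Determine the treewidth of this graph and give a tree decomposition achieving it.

The largest bag has 4 vertices, giving width 3; this decomposition certifies tw(G) ≤ 3. Conversely, {1, 4, 8, 9} is a clique of size 4, and the vertices of any clique must share a bag in every tree decomposition; so some bag has ≥ 4 vertices and tw(G) ≥ 3. Combining the bounds, tw(G) = 3.

Treewidth 3.
Bags: B1 = {2, 4, 6, 9}  B2 = {4, 6, 9, 11}  B3 = {2, 4, 5, 9}  B4 = {4, 5, 8, 9}  B5 = {3, 4, 6, 9}  B6 = {4, 5, 7, 9}  B7 = {4, 6, 9, 10}  B8 = {1, 4, 8, 9}
Tree: B1–B2, B1–B3, B3–B4, B1–B5, B3–B6, B1–B7, B4–B8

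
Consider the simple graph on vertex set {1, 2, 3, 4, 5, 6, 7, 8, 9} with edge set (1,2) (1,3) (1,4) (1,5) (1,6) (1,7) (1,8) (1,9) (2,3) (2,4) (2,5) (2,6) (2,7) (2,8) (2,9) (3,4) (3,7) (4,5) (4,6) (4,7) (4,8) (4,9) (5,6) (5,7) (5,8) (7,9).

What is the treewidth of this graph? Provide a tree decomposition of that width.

Each bag holds 5 vertices, so the decomposition has width 4, which upper-bounds the treewidth. Conversely, {1, 2, 4, 7, 9} is a clique of size 5, and the vertices of any clique must share a bag in every tree decomposition; so some bag has ≥ 5 vertices and tw(G) ≥ 4. Hence tw(G) = 4 exactly.

Treewidth 4.
One such decomposition:
Bags: B1 = {1, 2, 4, 5, 7}  B2 = {1, 2, 4, 7, 9}  B3 = {1, 2, 4, 5, 6}  B4 = {1, 2, 3, 4, 7}  B5 = {1, 2, 4, 5, 8}
Tree: B1–B2, B1–B3, B1–B4, B3–B5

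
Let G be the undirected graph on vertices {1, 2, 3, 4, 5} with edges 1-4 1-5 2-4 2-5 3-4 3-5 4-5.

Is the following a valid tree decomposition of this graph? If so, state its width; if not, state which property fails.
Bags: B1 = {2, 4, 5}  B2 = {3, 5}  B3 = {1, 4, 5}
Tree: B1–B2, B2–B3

No — edge (4,3) lies in no bag.

A tree decomposition must satisfy three properties: every vertex lies in some bag; for every edge, both endpoints lie together in some bag; and for every vertex, the bags containing it form a connected subtree. Here edge (4,3) lies in no bag, so the decomposition is invalid.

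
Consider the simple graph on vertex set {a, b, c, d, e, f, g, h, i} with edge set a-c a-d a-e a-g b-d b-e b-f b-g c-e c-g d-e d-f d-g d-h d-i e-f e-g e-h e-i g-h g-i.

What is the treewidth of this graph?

3

A width-3 tree decomposition is:
Bags: B1 = {b, d, e, f}  B2 = {b, d, e, g}  B3 = {d, e, g, i}  B4 = {a, d, e, g}  B5 = {a, c, e, g}  B6 = {d, e, g, h}
Tree: B1–B2, B2–B3, B3–B4, B4–B5, B3–B6
Every bag has size at most 4, so the width is 4 − 1 = 3 and tw(G) ≤ 3. For the lower bound, the 4 vertices {d, e, g, h} are pairwise adjacent, and any tree decomposition puts a clique entirely inside one bag — forcing width ≥ 3. Therefore the treewidth is 3.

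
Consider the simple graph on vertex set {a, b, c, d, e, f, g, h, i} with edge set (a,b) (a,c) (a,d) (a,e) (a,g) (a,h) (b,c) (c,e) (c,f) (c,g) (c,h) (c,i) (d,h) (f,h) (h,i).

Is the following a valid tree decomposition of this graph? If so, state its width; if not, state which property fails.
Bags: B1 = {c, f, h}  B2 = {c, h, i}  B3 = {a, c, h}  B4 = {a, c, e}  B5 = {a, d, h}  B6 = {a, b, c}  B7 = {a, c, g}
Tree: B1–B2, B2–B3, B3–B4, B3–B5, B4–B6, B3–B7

Checking the three conditions: (i) the bags cover all of {a, b, c, d, e, f, g, h, i}; (ii) for each edge, some bag contains both endpoints; (iii) the bags containing any fixed vertex form a subtree. All hold, so the decomposition is valid with width 3 − 1 = 2.

Yes; width 2.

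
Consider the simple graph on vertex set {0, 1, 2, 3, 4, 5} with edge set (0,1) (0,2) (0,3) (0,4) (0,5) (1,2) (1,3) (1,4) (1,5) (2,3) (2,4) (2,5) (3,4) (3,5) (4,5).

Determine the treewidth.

5

A width-5 tree decomposition is:
Bags: B1 = {0, 1, 2, 3, 4, 5}
Tree: (single bag)
With just one bag of size 6, the width is 6 − 1 = 5, so tw(G) ≤ 5. For the lower bound, the 6 vertices {0, 1, 2, 3, 4, 5} are pairwise adjacent, and any tree decomposition puts a clique entirely inside one bag — forcing width ≥ 5. Hence tw(G) = 5 exactly.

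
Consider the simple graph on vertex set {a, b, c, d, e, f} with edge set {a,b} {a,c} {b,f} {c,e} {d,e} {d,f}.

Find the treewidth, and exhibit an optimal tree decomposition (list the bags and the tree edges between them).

Treewidth 2.
One optimal decomposition is:
Bags: B1 = {a, b, f}  B2 = {a, c, f}  B3 = {c, e, f}  B4 = {d, e, f}
Tree: B1–B2, B2–B3, B3–B4

Each bag holds 3 vertices, so the decomposition has width 2, which upper-bounds the treewidth. For the lower bound, G contains the cycle f–b–a–c–e–d–f, so G is not a forest; only forests have treewidth ≤ 1, hence tw(G) ≥ 2. Therefore the treewidth is 2.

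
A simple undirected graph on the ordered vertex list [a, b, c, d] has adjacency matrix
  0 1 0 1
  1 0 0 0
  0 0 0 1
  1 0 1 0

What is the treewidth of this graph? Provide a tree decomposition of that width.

Treewidth 1.
One optimal decomposition is:
Bags: B1 = {c, d}  B2 = {a, d}  B3 = {a, b}
Tree: B1–B2, B2–B3

Each bag holds 2 vertices, so the decomposition has width 1, which upper-bounds the treewidth. G has an edge, so its treewidth is at least 1. Hence tw(G) = 1 exactly.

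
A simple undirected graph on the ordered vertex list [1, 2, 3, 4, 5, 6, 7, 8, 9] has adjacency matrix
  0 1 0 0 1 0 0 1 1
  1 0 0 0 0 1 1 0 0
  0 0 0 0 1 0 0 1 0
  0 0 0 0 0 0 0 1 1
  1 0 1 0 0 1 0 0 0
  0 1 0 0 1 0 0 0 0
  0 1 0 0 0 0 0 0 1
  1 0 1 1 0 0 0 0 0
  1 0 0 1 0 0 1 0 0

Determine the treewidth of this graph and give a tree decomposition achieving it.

Treewidth 3.
One such decomposition:
Bags: B1 = {2, 3, 5, 6}  B2 = {1, 2, 3, 5}  B3 = {1, 2, 3, 8}  B4 = {1, 2, 7, 8}  B5 = {1, 7, 8, 9}  B6 = {4, 7, 8, 9}
Tree: B1–B2, B2–B3, B3–B4, B4–B5, B5–B6

Each bag holds 4 vertices, so the decomposition has width 3, which upper-bounds the treewidth. For the lower bound: the 4 vertex sets {3,5,6}, {2}, {1}, {4,7,8,9} are disjoint, each induces a connected subgraph, and every pair is joined by at least one edge of G. Contracting each set to a single vertex therefore yields K_{4} as a minor, and since treewidth is minor-monotone, tw(G) ≥ tw(K_{4}) = 3. Combining the bounds, tw(G) = 3.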